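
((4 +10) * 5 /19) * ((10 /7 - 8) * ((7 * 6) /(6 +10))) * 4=-4830 /19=-254.21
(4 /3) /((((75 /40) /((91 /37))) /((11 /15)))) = 32032 /24975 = 1.28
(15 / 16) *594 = 4455 / 8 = 556.88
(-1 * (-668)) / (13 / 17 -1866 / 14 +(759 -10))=79492 / 73361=1.08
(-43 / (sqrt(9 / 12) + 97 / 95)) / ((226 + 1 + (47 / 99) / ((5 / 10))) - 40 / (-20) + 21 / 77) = -3566205 / 5470598 + 3492675 * sqrt(3) / 10941196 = -0.10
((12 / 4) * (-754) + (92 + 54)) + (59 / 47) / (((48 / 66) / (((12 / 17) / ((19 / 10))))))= -32113261 / 15181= -2115.36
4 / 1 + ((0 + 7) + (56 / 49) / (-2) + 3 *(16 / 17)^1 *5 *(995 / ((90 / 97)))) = 5408563 / 357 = 15150.04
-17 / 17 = -1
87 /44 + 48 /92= 2.50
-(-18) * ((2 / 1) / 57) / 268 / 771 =1 / 327161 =0.00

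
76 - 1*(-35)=111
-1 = -1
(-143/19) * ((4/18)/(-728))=0.00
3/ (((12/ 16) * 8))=1/ 2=0.50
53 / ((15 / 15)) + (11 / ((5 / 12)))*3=661 / 5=132.20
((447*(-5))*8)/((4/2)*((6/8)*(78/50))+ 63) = -298000/1089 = -273.65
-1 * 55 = -55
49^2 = 2401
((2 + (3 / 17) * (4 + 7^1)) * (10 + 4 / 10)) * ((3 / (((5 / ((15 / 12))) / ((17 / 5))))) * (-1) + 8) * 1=94939 / 425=223.39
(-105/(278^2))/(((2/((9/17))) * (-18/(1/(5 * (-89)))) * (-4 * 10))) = 0.00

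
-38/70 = -19/35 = -0.54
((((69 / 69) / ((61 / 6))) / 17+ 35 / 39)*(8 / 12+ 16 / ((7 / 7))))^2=3335919602500 / 14720726241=226.61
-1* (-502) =502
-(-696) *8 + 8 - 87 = 5489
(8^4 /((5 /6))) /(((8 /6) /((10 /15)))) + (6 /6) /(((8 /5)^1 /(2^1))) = 49177 /20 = 2458.85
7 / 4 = 1.75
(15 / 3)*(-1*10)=-50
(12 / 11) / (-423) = -4 / 1551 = -0.00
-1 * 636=-636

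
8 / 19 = 0.42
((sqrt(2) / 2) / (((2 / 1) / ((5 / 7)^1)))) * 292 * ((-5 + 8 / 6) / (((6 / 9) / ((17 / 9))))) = -68255 * sqrt(2) / 126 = -766.09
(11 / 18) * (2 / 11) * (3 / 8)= 1 / 24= 0.04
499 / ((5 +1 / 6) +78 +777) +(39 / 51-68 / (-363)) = 48796849 / 31848531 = 1.53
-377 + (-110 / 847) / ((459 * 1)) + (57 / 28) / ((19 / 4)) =-13309174 / 35343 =-376.57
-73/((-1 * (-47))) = -73/47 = -1.55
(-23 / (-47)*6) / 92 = 3 / 94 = 0.03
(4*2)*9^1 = 72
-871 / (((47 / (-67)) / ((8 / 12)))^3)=2095716584 / 2803221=747.61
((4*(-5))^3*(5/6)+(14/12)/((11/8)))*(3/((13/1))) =-1538.27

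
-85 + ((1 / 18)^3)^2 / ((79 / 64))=-3568626314 / 41983839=-85.00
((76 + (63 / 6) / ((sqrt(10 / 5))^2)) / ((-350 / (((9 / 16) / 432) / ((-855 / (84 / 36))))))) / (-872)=-13 / 13742161920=-0.00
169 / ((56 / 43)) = 7267 / 56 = 129.77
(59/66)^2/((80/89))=309809/348480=0.89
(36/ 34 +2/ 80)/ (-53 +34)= -737/ 12920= -0.06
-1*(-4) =4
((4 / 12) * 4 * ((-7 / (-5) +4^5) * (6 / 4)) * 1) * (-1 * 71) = -728034 / 5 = -145606.80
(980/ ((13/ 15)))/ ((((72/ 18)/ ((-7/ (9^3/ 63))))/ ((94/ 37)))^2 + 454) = 38982996150/ 15885072593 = 2.45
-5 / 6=-0.83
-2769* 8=-22152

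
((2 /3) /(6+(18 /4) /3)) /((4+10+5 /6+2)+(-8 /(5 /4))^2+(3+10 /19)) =760 /524283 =0.00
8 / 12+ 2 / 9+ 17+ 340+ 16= 3365 / 9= 373.89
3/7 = 0.43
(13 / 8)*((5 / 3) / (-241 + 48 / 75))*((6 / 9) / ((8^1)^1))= -1625 / 1730592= -0.00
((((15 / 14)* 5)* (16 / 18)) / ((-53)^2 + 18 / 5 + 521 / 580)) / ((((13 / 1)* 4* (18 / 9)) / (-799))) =-5792750 / 445489317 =-0.01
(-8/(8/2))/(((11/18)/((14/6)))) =-84/11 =-7.64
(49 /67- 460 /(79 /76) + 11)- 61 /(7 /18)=-21773296 /37051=-587.66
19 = 19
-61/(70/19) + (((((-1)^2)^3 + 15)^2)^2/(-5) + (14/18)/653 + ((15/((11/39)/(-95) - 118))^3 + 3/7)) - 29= -452168026008304415455434811/34379311152931312335390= -13152.33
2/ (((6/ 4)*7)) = 4/ 21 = 0.19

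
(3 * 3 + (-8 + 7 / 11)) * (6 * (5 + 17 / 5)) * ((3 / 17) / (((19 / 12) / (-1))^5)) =-3386105856 / 2315152565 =-1.46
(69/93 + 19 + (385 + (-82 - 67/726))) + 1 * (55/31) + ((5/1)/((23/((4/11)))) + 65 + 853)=643166713/517638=1242.50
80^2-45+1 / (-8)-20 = 50679 / 8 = 6334.88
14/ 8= 7/ 4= 1.75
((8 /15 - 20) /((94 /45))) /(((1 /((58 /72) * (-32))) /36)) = 406464 /47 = 8648.17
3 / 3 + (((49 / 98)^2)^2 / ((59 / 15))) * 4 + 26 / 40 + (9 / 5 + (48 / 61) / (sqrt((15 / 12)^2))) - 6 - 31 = -1182521 / 35990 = -32.86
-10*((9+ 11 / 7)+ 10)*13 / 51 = -6240 / 119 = -52.44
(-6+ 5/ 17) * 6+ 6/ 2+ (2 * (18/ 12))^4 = 846/ 17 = 49.76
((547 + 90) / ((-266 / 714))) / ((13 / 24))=-59976 / 19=-3156.63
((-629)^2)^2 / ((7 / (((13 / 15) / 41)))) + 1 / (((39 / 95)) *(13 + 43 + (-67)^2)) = 24046571783167366 / 50872185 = 472686042.15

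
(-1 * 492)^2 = 242064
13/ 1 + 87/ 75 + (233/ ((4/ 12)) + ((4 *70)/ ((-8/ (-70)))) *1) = 79079/ 25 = 3163.16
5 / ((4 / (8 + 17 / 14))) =645 / 56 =11.52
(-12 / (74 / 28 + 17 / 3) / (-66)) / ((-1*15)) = -28 / 19195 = -0.00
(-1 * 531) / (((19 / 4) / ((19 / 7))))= -2124 / 7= -303.43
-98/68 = -49/34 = -1.44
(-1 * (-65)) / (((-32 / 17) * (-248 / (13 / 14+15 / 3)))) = 91715 / 111104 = 0.83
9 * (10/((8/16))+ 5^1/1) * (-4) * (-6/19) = 5400/19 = 284.21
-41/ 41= -1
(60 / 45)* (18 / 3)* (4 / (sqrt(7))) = 32* sqrt(7) / 7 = 12.09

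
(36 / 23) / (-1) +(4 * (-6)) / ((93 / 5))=-2036 / 713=-2.86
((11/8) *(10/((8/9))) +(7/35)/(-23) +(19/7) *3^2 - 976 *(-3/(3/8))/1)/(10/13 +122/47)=123520744321/52962560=2332.23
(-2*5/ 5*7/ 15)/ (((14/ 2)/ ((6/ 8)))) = -1/ 10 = -0.10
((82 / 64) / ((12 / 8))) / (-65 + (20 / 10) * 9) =-41 / 2256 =-0.02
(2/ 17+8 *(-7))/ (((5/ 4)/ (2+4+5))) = -8360/ 17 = -491.76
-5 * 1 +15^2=220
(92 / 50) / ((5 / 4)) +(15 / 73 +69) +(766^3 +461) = 4101282602557 / 9125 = 449455627.68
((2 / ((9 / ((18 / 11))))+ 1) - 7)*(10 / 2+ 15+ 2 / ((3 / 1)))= -3844 / 33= -116.48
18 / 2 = 9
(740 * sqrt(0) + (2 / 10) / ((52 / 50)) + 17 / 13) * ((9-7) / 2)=3 / 2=1.50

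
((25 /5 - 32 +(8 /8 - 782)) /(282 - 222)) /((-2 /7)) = 707 /15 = 47.13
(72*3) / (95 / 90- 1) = 3888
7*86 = 602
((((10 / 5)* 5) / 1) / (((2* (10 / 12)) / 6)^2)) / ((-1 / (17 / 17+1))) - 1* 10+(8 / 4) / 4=-2687 / 10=-268.70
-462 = -462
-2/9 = -0.22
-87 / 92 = -0.95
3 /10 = 0.30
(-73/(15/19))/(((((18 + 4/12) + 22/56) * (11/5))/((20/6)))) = -388360/51909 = -7.48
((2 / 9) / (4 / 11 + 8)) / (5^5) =11 / 1293750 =0.00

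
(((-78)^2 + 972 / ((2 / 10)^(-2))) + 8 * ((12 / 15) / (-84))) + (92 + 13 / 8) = 26109001 / 4200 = 6216.43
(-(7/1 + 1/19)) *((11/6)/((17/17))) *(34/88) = -1139/228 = -5.00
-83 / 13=-6.38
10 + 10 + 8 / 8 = 21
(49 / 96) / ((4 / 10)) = 245 / 192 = 1.28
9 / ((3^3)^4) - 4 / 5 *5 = -236195 / 59049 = -4.00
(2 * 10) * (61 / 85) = 244 / 17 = 14.35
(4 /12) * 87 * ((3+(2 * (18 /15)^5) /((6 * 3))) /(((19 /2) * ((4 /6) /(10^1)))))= 1781586 /11875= 150.03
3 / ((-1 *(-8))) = 3 / 8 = 0.38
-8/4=-2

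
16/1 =16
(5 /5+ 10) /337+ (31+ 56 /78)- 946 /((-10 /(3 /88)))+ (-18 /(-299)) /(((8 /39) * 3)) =424092311 /12091560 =35.07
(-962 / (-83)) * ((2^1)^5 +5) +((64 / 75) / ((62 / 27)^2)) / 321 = 91500713518 / 213366025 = 428.84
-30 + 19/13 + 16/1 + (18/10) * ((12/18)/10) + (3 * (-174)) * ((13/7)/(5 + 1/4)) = -3138364/15925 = -197.07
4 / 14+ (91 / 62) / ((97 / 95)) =72543 / 42098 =1.72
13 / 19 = 0.68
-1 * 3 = -3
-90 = -90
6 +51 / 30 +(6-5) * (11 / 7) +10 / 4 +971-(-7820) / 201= 7187497 / 7035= 1021.68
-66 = -66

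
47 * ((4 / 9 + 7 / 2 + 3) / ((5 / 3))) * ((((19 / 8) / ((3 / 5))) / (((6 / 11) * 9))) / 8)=19.74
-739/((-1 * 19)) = 739/19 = 38.89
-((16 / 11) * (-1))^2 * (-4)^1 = 1024 / 121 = 8.46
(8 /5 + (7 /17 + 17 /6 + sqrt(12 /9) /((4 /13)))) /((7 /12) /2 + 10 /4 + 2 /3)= 52*sqrt(3) /83 + 9884 /7055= 2.49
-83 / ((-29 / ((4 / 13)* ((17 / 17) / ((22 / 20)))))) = 3320 / 4147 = 0.80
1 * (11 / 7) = 11 / 7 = 1.57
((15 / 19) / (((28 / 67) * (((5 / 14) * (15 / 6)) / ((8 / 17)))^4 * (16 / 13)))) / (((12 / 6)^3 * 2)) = 917769216 / 123976484375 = 0.01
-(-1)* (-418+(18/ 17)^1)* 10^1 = -70880/ 17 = -4169.41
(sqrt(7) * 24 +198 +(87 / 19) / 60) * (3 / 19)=72 * sqrt(7) / 19 +225807 / 7220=41.30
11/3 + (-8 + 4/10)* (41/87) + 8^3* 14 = 3118117/435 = 7168.09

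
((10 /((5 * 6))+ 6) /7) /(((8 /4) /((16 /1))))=152 /21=7.24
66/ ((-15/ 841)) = -18502/ 5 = -3700.40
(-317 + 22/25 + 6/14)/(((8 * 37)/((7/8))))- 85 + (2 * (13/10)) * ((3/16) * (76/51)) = -42876031/503200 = -85.21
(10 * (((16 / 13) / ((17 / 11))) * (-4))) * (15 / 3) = -35200 / 221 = -159.28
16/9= 1.78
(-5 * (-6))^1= 30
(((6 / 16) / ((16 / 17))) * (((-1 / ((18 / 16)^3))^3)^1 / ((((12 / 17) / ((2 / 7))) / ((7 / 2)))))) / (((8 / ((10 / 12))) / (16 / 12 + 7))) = -591872000 / 3486784401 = -0.17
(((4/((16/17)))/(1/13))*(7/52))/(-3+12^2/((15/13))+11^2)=595/19424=0.03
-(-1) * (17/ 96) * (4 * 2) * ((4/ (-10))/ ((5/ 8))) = -68/ 75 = -0.91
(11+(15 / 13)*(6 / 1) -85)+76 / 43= -36508 / 559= -65.31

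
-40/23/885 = -8/4071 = -0.00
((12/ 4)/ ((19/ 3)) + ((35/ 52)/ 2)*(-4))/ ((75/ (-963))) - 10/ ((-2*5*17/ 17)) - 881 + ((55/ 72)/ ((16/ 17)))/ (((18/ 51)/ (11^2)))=-25205320319/ 42681600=-590.54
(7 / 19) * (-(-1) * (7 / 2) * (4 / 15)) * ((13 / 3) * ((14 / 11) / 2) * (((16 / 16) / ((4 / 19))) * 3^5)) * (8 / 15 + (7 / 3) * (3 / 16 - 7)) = -147962997 / 8800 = -16813.98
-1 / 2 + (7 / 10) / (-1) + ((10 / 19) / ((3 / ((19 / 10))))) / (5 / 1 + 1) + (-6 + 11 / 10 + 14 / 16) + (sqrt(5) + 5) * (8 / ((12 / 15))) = 10 * sqrt(5) + 16139 / 360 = 67.19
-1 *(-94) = 94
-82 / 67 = -1.22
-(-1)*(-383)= -383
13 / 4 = 3.25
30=30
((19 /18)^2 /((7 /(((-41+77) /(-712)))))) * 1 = -361 /44856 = -0.01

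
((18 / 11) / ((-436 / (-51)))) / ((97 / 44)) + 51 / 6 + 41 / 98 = 4665383 / 518077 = 9.01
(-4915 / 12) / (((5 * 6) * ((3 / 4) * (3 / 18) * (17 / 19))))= -18677 / 153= -122.07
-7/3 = -2.33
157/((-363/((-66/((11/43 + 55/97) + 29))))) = 1309694/1368301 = 0.96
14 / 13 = 1.08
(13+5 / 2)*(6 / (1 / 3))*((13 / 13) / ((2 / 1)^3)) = 279 / 8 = 34.88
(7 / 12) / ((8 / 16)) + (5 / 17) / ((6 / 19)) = 107 / 51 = 2.10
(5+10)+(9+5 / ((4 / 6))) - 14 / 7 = 59 / 2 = 29.50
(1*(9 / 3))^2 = 9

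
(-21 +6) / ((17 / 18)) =-270 / 17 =-15.88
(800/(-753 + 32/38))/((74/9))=-68400/528767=-0.13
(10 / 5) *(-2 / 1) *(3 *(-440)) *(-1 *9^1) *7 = -332640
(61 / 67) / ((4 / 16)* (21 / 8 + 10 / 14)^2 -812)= -765184 / 680100853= -0.00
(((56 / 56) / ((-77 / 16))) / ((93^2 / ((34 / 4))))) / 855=-136 / 569406915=-0.00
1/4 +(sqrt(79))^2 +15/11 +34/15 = 54701/660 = 82.88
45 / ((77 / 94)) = 4230 / 77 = 54.94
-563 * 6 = -3378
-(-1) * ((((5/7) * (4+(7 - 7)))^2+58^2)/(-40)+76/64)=-325817/3920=-83.12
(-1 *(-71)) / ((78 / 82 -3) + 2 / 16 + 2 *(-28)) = -23288 / 18999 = -1.23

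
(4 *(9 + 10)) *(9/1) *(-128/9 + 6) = -5624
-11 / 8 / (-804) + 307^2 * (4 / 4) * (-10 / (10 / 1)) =-94249.00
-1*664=-664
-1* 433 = -433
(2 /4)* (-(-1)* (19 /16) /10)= 19 /320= 0.06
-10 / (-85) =2 / 17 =0.12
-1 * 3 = -3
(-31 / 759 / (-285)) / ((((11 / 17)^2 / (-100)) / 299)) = -2329340 / 227601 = -10.23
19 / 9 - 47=-404 / 9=-44.89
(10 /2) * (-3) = -15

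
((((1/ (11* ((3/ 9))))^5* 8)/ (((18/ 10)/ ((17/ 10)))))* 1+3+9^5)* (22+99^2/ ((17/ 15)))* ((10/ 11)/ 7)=1274296551537120/ 19165069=66490579.89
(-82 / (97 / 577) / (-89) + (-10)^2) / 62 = 1.70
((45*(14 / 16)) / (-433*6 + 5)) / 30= -0.00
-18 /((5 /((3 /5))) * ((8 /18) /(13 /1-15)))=243 /25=9.72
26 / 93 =0.28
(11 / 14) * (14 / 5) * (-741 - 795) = -3379.20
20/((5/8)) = 32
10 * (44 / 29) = 440 / 29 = 15.17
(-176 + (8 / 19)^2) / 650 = -31736 / 117325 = -0.27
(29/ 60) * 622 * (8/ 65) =36076/ 975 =37.00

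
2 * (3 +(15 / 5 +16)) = 44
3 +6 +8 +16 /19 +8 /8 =358 /19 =18.84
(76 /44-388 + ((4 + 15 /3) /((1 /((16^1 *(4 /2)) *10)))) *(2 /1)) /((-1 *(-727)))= 59111 /7997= 7.39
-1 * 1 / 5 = -1 / 5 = -0.20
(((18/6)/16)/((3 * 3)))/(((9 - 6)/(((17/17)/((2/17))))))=17/288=0.06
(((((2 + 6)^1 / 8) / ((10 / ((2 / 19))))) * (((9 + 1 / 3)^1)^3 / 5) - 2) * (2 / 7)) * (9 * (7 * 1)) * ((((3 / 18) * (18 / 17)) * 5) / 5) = -7396 / 8075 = -0.92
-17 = -17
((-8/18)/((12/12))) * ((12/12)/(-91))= 0.00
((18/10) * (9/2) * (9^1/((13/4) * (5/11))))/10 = 8019/1625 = 4.93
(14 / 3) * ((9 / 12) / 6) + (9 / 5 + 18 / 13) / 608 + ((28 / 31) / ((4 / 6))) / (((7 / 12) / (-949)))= -8098804469 / 3675360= -2203.54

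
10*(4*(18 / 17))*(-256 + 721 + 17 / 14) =2349720 / 119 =19745.55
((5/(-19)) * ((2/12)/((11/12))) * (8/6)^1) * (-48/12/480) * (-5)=-5/1881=-0.00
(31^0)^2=1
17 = 17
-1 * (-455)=455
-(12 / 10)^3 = -216 / 125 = -1.73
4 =4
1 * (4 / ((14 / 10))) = 20 / 7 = 2.86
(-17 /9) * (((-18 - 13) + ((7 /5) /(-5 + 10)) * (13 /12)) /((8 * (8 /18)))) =156553 /9600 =16.31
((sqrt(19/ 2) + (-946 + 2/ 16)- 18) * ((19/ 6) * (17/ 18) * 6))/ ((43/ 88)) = -27397183/ 774 + 7106 * sqrt(38)/ 387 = -35283.69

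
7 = 7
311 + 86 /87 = 27143 /87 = 311.99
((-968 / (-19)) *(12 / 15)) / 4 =968 / 95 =10.19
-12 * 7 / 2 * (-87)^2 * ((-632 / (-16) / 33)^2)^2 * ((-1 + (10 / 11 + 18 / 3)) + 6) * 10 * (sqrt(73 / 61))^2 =-93001949.92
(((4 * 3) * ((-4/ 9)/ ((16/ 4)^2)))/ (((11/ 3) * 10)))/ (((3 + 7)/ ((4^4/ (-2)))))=32/ 275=0.12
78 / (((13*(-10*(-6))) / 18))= 9 / 5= 1.80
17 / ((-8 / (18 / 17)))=-2.25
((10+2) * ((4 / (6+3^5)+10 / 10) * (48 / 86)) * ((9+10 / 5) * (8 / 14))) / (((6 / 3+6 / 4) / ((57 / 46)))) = 2648448 / 174881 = 15.14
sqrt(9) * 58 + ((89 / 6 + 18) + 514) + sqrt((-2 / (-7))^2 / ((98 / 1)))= sqrt(2) / 49 + 4325 / 6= 720.86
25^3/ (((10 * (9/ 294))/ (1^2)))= 153125/ 3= 51041.67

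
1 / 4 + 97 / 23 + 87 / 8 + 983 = 183695 / 184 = 998.34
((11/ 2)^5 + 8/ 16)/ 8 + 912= 394539/ 256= 1541.17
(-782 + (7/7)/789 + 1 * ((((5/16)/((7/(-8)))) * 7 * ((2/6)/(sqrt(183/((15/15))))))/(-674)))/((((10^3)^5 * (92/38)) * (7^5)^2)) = -11722943/10252156687206000000000000000 + 19 * sqrt(183)/1923226631351121600000000000000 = -0.00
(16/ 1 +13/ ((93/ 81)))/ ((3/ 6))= 1694/ 31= 54.65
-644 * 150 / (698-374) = -8050 / 27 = -298.15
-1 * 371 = -371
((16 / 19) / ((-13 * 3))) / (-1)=16 / 741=0.02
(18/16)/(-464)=-9/3712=-0.00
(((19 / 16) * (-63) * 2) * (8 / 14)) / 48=-57 / 32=-1.78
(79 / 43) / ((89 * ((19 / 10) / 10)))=7900 / 72713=0.11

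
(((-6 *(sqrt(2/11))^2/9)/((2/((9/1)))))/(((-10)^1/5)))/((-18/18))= -3/11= -0.27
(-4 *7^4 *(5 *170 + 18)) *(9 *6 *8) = -3601269504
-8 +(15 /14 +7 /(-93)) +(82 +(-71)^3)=-465902477 /1302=-357836.00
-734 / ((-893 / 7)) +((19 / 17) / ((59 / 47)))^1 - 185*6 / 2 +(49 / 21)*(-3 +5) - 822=-3669657854 / 2687037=-1365.69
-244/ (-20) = 61/ 5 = 12.20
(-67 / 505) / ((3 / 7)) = -469 / 1515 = -0.31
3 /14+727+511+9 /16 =138743 /112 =1238.78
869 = 869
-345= -345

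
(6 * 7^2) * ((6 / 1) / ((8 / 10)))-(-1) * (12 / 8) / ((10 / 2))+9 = 22143 / 10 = 2214.30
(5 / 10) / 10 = 1 / 20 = 0.05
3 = 3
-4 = -4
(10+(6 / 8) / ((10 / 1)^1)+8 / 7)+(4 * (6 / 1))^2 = 164421 / 280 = 587.22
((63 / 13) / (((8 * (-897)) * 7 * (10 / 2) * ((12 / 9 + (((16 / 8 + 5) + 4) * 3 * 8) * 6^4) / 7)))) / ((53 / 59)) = -0.00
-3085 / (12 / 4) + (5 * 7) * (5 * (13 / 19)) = -51790 / 57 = -908.60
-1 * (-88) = 88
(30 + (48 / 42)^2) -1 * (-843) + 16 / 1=43625 / 49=890.31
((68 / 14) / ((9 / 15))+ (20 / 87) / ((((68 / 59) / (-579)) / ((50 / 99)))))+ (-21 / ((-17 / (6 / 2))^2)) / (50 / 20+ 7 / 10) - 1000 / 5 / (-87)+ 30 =-1685440465 / 92928528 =-18.14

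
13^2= 169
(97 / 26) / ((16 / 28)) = 679 / 104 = 6.53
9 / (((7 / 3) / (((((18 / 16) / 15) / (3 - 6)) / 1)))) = -27 / 280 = -0.10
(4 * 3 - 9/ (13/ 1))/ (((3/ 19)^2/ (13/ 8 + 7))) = 406847/ 104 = 3911.99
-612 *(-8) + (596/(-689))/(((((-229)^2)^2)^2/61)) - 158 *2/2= 24688695142109748759455646/5210784116105898851729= 4738.00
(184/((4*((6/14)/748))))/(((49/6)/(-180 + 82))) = -963424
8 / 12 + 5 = 17 / 3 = 5.67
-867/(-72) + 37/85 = 25453/2040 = 12.48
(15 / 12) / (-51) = -5 / 204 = -0.02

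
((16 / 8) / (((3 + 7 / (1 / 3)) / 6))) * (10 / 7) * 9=45 / 7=6.43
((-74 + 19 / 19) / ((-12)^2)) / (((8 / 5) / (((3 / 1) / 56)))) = -365 / 21504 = -0.02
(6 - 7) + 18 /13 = 0.38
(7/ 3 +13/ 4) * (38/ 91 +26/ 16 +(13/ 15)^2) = 30659669/ 1965600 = 15.60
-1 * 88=-88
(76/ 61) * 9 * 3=2052/ 61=33.64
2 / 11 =0.18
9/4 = 2.25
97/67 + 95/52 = 11409/3484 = 3.27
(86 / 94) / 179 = 43 / 8413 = 0.01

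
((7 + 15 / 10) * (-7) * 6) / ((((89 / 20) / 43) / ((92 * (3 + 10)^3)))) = -62056110480 / 89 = -697259668.31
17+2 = 19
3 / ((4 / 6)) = 9 / 2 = 4.50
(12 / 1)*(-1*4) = -48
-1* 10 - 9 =-19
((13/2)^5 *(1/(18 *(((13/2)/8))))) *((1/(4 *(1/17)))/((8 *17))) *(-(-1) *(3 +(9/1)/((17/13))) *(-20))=-999635/204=-4900.17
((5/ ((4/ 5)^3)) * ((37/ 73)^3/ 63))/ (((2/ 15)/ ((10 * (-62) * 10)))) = -122675234375/ 130709712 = -938.53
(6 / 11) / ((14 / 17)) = 51 / 77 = 0.66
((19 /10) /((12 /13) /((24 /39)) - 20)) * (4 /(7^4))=-76 /444185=-0.00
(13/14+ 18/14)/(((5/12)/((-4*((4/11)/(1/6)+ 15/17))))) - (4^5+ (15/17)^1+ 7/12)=-85655819/78540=-1090.60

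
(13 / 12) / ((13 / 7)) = 7 / 12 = 0.58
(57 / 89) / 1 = 0.64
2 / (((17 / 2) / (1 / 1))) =4 / 17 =0.24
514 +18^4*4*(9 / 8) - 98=472808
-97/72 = -1.35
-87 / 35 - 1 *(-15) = 438 / 35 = 12.51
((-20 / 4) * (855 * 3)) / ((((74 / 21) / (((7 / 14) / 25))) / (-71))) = 764883 / 148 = 5168.13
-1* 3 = -3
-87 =-87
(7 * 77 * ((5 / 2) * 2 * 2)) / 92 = 2695 / 46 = 58.59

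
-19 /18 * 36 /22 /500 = -19 /5500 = -0.00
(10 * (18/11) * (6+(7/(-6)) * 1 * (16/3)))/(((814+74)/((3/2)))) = -0.01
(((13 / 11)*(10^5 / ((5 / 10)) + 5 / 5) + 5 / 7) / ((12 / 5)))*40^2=36400292000 / 231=157577021.65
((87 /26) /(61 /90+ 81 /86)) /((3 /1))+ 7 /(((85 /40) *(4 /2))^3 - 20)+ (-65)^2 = 178710416761 /42290196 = 4225.81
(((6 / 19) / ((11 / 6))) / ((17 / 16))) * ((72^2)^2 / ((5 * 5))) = 15479341056 / 88825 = 174267.84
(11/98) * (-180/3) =-330/49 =-6.73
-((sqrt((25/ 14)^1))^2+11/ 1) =-179/ 14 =-12.79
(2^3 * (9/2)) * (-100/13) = -3600/13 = -276.92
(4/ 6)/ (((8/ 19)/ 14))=133/ 6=22.17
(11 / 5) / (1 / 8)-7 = 53 / 5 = 10.60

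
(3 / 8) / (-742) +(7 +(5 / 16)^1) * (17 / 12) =245961 / 23744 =10.36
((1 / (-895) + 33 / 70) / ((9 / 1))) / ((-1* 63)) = -5893 / 7104510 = -0.00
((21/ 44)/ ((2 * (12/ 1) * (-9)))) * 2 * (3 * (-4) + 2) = 35/ 792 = 0.04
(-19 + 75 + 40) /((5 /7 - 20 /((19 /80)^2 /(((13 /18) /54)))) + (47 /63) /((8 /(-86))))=-33685632 /4227461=-7.97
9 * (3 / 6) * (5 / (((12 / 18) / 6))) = 405 / 2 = 202.50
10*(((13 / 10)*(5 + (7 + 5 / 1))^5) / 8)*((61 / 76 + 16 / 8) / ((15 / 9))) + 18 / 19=11794754979 / 3040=3879853.61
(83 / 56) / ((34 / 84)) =249 / 68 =3.66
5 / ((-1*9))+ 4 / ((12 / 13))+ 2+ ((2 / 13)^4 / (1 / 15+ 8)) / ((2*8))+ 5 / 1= 335220592 / 31102929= 10.78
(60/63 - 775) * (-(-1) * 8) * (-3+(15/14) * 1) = 585180/49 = 11942.45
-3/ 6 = -1/ 2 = -0.50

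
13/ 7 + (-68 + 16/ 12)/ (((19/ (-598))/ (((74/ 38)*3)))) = 30981093/ 2527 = 12260.03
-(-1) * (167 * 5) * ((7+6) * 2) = 21710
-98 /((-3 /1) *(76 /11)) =539 /114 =4.73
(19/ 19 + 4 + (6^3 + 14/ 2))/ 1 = 228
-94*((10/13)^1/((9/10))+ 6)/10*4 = -150776/585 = -257.74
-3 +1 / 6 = -17 / 6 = -2.83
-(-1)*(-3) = -3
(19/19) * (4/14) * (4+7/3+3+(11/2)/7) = 425/147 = 2.89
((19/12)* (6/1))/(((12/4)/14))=133/3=44.33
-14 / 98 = -1 / 7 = -0.14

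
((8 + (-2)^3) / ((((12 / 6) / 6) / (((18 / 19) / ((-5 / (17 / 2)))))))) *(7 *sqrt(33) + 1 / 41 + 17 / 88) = 0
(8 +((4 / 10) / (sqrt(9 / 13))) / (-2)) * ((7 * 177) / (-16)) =-600.89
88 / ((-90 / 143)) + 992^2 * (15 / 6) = 110700908 / 45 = 2460020.18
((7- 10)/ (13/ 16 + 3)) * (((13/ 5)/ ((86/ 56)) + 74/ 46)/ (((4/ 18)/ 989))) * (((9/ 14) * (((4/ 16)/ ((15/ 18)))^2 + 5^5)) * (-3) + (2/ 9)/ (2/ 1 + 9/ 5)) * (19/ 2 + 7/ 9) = 871618233177247/ 1216950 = 716231754.12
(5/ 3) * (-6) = -10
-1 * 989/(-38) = 989/38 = 26.03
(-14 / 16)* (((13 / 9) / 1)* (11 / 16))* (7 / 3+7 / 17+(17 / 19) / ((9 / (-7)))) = -5962957 / 3348864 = -1.78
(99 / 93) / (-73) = -33 / 2263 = -0.01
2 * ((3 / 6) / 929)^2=0.00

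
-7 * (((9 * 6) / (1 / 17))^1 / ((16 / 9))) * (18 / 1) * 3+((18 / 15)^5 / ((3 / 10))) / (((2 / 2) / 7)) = -487829223 / 2500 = -195131.69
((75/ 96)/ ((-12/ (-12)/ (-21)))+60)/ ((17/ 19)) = 26505/ 544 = 48.72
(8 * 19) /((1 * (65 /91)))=1064 /5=212.80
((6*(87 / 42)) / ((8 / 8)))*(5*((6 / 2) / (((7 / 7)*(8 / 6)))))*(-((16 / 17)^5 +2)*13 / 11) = -14135322825 / 31236854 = -452.52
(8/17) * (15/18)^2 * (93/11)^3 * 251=1121631150/22627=49570.48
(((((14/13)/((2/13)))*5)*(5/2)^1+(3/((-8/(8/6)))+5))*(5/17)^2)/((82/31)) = 35650/11849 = 3.01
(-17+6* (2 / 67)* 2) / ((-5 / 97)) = 21631 / 67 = 322.85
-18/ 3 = -6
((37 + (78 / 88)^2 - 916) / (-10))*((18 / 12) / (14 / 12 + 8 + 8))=15302007 / 1994080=7.67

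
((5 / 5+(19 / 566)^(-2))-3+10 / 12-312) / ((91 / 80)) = 49752680 / 98553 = 504.83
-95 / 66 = -1.44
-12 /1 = -12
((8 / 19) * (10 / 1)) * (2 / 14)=80 / 133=0.60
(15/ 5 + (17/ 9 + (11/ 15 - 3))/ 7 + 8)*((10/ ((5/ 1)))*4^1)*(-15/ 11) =-27584/ 231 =-119.41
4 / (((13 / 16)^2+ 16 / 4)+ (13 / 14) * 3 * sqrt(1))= 7168 / 13343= 0.54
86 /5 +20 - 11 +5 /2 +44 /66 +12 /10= 917 /30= 30.57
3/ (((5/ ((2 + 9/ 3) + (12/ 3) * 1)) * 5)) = 27/ 25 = 1.08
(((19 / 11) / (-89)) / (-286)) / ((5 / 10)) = 19 / 139997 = 0.00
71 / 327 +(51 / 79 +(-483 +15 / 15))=-481.14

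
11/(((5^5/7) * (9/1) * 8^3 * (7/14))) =77/7200000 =0.00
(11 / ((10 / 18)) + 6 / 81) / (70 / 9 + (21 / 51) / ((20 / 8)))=45611 / 18228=2.50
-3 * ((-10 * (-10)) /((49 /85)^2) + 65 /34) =-74163195 /81634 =-908.48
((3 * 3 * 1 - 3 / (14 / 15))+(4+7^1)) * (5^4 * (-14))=-146875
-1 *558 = -558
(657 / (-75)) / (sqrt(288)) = -73 *sqrt(2) / 200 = -0.52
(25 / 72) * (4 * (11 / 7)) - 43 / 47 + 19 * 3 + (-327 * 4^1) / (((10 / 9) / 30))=-208796291 / 5922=-35257.73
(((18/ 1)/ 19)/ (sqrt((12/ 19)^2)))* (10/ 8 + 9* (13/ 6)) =249/ 8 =31.12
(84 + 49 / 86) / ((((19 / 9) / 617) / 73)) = 2948248737 / 1634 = 1804313.79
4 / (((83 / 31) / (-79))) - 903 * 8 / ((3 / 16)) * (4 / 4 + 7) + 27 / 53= -1356394323 / 4399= -308341.51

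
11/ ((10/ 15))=33/ 2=16.50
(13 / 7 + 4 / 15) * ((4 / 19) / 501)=892 / 999495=0.00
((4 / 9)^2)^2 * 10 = 2560 / 6561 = 0.39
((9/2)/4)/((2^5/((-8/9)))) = -1/32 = -0.03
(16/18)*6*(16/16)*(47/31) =752/93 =8.09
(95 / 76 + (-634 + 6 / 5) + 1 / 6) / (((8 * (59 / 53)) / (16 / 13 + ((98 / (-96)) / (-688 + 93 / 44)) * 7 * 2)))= -5915443671167 / 66664203840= -88.73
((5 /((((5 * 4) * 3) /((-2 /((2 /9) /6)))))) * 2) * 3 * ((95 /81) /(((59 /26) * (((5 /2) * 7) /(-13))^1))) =12844 /1239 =10.37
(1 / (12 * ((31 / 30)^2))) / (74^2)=75 / 5262436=0.00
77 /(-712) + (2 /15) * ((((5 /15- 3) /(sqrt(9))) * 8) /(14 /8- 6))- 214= -349496731 /1634040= -213.89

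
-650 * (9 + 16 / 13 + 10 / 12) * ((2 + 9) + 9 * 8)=-1790725 / 3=-596908.33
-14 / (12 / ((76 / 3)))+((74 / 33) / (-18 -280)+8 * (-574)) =-68172677 / 14751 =-4621.56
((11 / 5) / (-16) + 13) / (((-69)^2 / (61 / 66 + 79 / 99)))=10633 / 2285280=0.00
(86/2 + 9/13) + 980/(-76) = 7607/247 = 30.80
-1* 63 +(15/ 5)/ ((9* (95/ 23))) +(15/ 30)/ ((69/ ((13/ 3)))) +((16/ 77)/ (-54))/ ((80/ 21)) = -13603814/ 216315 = -62.89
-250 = -250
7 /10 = 0.70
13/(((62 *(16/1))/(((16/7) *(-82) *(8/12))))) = -1066/651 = -1.64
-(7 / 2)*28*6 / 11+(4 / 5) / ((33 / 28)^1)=-8708 / 165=-52.78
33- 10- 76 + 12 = -41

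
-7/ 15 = -0.47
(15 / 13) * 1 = 15 / 13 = 1.15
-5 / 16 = -0.31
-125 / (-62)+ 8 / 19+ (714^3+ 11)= 428785353061 / 1178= 363994357.44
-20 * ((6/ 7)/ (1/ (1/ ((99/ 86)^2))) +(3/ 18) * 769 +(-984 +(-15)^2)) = 288234710/ 22869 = 12603.73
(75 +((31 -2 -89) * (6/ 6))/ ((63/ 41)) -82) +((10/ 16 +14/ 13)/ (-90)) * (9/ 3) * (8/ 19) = -2389729/ 51870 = -46.07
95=95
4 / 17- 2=-30 / 17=-1.76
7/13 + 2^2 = 59/13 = 4.54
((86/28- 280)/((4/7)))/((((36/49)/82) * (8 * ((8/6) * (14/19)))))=-21141281/3072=-6881.93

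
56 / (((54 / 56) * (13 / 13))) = 1568 / 27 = 58.07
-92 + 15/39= -91.62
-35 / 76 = -0.46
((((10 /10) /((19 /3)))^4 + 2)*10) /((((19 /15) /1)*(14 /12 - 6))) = -234650700 /71806871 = -3.27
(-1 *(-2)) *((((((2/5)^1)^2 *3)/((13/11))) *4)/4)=264/325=0.81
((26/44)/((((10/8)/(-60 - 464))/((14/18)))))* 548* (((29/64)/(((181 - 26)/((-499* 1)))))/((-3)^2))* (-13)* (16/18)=-1228952627084/6214725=-197748.51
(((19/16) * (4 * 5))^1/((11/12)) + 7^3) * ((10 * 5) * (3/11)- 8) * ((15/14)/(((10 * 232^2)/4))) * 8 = 188697/1424654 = 0.13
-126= -126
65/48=1.35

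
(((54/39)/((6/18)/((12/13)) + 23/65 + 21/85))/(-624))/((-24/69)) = 52785/7959952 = 0.01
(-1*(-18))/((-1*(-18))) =1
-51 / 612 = -1 / 12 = -0.08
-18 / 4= -9 / 2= -4.50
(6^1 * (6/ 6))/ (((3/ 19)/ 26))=988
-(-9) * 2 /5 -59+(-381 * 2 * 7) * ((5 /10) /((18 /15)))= -22779 /10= -2277.90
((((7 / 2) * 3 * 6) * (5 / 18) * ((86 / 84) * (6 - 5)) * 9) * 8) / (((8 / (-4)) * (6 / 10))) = -1075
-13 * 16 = -208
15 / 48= 5 / 16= 0.31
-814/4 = -407/2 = -203.50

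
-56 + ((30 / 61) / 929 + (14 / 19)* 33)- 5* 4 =-55648388 / 1076711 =-51.68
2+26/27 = 2.96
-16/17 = -0.94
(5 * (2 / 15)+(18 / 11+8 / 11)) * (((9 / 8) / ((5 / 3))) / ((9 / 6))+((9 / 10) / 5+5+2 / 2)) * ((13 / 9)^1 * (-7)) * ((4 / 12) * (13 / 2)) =-261443 / 594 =-440.14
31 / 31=1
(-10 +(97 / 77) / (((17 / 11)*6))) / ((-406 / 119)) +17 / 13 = 132971 / 31668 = 4.20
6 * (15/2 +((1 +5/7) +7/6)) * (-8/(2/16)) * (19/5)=-530176/35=-15147.89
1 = 1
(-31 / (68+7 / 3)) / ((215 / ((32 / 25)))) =-2976 / 1134125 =-0.00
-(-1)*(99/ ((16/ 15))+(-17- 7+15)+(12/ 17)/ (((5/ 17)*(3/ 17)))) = 7793/ 80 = 97.41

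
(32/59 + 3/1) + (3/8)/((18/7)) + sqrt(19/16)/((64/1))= sqrt(19)/256 + 10445/2832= 3.71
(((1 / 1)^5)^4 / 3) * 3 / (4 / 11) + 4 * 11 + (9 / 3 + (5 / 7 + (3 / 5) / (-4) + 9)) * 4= 13581 / 140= 97.01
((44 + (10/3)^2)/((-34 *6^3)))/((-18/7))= 217/74358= 0.00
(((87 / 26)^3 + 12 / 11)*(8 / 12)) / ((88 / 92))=57150745 / 2126696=26.87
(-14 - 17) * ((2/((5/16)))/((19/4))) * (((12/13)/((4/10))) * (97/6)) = -1558.28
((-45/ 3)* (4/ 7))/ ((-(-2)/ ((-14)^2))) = -840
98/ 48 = 49/ 24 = 2.04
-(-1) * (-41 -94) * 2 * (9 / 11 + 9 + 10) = -58860 / 11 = -5350.91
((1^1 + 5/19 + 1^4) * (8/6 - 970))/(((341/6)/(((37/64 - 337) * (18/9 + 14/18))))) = 11210294575/310992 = 36046.89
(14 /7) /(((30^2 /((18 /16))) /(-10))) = -1 /40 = -0.02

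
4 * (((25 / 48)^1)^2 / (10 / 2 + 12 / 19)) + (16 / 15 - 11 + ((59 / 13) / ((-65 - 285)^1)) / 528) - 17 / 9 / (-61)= -913517217863 / 94082788800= -9.71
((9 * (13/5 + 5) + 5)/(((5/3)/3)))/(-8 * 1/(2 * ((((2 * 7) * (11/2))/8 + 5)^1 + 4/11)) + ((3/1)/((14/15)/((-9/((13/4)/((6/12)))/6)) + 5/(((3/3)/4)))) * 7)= 3128079726/24842975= 125.91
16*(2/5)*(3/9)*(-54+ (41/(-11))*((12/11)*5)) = -95936/605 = -158.57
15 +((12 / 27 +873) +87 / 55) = 440563 / 495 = 890.03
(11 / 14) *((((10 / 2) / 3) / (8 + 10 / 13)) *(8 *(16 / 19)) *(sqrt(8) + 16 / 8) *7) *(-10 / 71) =-457600 *sqrt(2) / 230679 - 457600 / 230679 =-4.79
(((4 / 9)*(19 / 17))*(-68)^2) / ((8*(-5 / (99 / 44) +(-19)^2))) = 2584 / 3229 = 0.80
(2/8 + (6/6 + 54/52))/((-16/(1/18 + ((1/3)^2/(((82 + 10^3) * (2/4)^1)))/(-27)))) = -1737995/218754432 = -0.01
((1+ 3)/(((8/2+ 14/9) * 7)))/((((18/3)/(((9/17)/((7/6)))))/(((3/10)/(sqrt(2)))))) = 243 * sqrt(2)/208250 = 0.00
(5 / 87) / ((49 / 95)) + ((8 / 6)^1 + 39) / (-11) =-5052 / 1421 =-3.56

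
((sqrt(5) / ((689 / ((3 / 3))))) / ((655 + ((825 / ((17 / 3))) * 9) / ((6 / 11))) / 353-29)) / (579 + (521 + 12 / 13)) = -6001 * sqrt(5) / 92584249284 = -0.00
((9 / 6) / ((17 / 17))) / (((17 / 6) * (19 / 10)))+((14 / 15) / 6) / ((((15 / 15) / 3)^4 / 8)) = 163242 / 1615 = 101.08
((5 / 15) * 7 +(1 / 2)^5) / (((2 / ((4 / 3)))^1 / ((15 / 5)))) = 227 / 48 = 4.73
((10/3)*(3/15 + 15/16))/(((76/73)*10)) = 6643/18240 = 0.36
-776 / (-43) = 776 / 43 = 18.05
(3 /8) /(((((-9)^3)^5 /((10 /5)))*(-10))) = 1 /2745215094595320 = 0.00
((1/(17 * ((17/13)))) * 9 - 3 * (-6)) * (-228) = -1212732/289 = -4196.30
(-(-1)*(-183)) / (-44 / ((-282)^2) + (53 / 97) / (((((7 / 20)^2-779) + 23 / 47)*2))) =1721447780347269 / 8506289633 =202373.52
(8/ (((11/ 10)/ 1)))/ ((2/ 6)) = 240/ 11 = 21.82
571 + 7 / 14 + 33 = 1209 / 2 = 604.50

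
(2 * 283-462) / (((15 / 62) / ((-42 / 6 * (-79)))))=3565744 / 15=237716.27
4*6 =24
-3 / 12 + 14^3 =10975 / 4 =2743.75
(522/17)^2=272484/289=942.85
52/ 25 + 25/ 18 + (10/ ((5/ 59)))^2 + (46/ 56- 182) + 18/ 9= 86614229/ 6300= 13748.29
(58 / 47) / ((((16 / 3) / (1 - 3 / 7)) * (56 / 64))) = 348 / 2303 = 0.15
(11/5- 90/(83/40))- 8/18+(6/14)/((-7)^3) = -373229848/8967735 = -41.62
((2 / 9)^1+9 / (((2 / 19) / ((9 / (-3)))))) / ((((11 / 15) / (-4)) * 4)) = 23065 / 66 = 349.47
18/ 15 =6/ 5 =1.20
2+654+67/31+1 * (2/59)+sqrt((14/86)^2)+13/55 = 2848805811/4325585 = 658.59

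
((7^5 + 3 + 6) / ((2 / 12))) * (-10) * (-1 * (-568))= -573089280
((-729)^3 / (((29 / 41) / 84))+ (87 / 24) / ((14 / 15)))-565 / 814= -60821644660846999 / 1321936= -46009522897.36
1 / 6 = 0.17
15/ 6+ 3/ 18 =8/ 3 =2.67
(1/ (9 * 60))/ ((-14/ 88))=-0.01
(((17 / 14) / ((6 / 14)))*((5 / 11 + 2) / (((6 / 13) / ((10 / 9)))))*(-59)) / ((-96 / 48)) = 65195 / 132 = 493.90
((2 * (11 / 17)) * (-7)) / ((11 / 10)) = -140 / 17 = -8.24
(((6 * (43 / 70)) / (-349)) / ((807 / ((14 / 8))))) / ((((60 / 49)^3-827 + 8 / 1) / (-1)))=-5058907 / 180511628576220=-0.00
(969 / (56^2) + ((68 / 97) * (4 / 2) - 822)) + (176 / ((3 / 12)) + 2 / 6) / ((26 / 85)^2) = 1034471743555 / 154225344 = 6707.53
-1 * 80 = -80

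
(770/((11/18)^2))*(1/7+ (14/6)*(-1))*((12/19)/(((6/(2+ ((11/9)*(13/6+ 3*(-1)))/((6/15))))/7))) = 379960/209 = 1817.99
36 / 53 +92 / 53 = 128 / 53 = 2.42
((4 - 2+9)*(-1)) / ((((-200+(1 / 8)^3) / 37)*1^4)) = 18944 / 9309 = 2.04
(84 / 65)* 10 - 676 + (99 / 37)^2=-11673367 / 17797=-655.92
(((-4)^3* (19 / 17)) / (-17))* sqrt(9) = 3648 / 289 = 12.62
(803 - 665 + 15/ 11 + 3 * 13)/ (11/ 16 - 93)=-31392/ 16247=-1.93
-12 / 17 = -0.71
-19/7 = -2.71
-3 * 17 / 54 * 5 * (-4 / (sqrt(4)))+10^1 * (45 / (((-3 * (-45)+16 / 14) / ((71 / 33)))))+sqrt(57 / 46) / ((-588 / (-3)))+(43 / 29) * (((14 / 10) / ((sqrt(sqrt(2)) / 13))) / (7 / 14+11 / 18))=sqrt(2622) / 9016+1562005 / 94347+35217 * 2^(3 / 4) / 2900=36.98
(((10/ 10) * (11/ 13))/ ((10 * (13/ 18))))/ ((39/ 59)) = 1947/ 10985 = 0.18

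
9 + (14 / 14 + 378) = 388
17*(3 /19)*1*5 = 255 /19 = 13.42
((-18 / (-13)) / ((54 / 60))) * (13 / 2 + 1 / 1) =150 / 13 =11.54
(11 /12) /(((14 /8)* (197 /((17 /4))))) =0.01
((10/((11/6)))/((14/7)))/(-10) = -3/11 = -0.27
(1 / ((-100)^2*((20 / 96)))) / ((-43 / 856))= -1284 / 134375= -0.01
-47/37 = -1.27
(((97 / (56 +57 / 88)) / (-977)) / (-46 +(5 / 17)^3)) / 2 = 20968684 / 1100079436185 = 0.00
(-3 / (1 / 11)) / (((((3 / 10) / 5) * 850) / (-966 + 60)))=9966 / 17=586.24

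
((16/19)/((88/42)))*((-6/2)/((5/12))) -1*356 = -358.89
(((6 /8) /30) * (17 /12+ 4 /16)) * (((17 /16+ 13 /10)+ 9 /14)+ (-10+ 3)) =-2237 /13440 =-0.17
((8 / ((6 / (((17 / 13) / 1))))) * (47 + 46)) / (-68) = -31 / 13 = -2.38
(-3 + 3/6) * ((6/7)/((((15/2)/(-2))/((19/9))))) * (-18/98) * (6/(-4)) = 114/343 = 0.33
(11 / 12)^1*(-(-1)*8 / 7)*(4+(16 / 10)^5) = 995896 / 65625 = 15.18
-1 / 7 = -0.14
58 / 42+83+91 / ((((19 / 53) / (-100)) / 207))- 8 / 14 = -2096524660 / 399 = -5254447.77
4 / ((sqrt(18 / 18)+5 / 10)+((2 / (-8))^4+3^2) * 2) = 512 / 2497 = 0.21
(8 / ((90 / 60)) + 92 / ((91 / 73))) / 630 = 10802 / 85995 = 0.13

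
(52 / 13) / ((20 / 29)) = 29 / 5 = 5.80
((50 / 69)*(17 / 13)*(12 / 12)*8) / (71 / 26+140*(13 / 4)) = 13600 / 821169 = 0.02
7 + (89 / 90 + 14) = 1979 / 90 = 21.99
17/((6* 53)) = 17/318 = 0.05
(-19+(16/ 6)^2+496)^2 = 234363.57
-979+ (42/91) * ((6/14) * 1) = -978.80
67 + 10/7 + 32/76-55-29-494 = -67717/133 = -509.15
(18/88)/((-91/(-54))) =243/2002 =0.12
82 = 82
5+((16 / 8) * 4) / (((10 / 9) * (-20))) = 116 / 25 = 4.64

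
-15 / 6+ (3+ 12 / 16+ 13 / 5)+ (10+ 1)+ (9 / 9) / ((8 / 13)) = 659 / 40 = 16.48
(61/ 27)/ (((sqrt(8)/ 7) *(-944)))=-427 *sqrt(2)/ 101952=-0.01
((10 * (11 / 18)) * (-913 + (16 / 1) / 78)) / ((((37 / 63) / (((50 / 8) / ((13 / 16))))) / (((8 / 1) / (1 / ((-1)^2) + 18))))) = -10964492000 / 356421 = -30762.76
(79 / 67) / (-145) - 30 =-291529 / 9715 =-30.01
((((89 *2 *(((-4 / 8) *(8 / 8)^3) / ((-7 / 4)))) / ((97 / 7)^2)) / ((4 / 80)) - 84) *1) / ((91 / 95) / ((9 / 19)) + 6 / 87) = -966373380 / 25677161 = -37.64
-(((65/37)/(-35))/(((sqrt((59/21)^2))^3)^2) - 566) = 883344894789761/1560679744717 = 566.00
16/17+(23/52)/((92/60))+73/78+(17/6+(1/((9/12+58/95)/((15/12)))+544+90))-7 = 289261079/457028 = 632.92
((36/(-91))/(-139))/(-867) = -12/3655561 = -0.00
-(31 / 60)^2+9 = 31439 / 3600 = 8.73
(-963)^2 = 927369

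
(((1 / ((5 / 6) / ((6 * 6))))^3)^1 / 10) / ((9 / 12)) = 10749.54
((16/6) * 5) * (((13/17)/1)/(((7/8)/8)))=33280/357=93.22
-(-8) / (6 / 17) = 68 / 3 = 22.67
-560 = -560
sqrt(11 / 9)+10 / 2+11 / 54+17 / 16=sqrt(11) / 3+2707 / 432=7.37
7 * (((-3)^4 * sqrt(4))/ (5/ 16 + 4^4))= 4.42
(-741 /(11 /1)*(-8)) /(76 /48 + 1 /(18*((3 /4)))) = 640224 /1969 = 325.15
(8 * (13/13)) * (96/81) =256/27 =9.48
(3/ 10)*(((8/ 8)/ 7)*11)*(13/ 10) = 429/ 700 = 0.61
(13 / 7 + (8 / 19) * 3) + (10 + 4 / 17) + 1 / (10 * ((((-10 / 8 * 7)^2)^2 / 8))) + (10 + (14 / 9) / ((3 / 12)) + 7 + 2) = 841446289268 / 21811584375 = 38.58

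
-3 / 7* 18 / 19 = -54 / 133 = -0.41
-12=-12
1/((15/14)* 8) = 7/60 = 0.12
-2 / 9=-0.22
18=18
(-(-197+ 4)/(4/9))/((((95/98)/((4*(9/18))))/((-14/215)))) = -1191582/20425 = -58.34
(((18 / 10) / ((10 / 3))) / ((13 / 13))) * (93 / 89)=2511 / 4450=0.56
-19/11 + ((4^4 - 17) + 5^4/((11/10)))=8860/11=805.45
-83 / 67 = -1.24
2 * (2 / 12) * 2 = 2 / 3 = 0.67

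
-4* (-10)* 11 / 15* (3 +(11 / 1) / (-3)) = -176 / 9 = -19.56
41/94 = 0.44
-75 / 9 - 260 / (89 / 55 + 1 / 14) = -633125 / 3903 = -162.21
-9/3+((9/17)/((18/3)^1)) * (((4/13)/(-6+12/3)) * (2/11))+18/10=-14616/12155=-1.20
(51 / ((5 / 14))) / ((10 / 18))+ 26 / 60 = 38621 / 150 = 257.47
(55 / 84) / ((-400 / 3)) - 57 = -127691 / 2240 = -57.00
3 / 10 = 0.30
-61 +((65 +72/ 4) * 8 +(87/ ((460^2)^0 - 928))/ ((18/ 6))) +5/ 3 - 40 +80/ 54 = 1574371/ 2781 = 566.12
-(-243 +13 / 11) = 2660 / 11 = 241.82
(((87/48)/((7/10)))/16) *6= 435/448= 0.97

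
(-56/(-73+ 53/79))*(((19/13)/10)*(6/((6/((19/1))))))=399266/185705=2.15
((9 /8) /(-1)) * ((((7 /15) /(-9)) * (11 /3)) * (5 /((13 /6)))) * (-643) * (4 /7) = -7073 /39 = -181.36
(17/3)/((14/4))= 34/21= 1.62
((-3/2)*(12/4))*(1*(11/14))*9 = -891/28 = -31.82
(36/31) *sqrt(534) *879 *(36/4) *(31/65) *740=42149808 *sqrt(534)/13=74924331.53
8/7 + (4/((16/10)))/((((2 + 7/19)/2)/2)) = 338/63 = 5.37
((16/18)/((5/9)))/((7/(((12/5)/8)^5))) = 243/437500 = 0.00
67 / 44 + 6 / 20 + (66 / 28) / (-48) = 21851 / 12320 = 1.77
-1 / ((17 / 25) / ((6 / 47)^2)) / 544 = -225 / 5107208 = -0.00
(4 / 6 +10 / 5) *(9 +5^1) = 112 / 3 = 37.33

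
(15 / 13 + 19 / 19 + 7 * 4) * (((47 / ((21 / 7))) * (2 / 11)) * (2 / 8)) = 9212 / 429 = 21.47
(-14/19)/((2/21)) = -147/19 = -7.74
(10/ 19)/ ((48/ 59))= 295/ 456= 0.65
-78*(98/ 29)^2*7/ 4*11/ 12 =-2403401/ 1682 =-1428.89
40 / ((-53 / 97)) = -3880 / 53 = -73.21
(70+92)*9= 1458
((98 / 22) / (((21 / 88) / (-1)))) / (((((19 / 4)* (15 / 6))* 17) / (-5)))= 448 / 969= 0.46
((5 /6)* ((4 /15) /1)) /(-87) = -2 /783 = -0.00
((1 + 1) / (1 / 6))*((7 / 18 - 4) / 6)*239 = -15535 / 9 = -1726.11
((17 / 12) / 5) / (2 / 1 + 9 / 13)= 221 / 2100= 0.11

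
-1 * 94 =-94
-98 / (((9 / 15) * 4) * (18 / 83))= -20335 / 108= -188.29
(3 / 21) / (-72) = -1 / 504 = -0.00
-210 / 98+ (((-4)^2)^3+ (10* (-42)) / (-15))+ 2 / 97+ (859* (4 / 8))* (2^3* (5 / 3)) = 20061485 / 2037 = 9848.54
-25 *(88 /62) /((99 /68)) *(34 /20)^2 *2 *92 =-3615968 /279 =-12960.46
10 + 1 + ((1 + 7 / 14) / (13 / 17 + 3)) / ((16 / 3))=22681 / 2048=11.07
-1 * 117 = -117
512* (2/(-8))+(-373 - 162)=-663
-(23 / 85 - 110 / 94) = 3594 / 3995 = 0.90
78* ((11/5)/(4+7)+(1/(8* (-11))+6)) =482.71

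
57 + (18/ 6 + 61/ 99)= 6001/ 99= 60.62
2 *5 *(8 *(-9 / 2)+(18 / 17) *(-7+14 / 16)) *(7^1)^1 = -101115 / 34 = -2973.97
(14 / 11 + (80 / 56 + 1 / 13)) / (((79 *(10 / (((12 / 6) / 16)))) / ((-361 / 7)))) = -0.02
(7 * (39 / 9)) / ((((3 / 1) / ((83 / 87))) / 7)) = 52871 / 783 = 67.52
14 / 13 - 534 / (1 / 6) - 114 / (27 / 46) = -397466 / 117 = -3397.15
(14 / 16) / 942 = 0.00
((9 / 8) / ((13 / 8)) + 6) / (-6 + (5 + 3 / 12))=-116 / 13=-8.92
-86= -86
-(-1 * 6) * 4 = 24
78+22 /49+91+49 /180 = 1496941 /8820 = 169.72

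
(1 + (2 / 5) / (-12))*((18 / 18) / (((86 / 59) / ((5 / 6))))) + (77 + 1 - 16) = 193663 / 3096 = 62.55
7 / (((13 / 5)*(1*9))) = 35 / 117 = 0.30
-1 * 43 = -43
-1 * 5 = -5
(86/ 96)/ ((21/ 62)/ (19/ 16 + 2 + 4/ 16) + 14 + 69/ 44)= 73315/ 1282164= 0.06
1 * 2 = 2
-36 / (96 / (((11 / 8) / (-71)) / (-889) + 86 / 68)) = -32569965 / 68673472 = -0.47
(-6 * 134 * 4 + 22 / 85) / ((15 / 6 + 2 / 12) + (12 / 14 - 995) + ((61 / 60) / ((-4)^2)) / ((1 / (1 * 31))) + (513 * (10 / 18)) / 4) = 367366272 / 104901611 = 3.50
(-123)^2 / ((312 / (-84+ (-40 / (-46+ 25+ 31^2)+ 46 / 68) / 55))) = -37226150121 / 9140560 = -4072.63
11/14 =0.79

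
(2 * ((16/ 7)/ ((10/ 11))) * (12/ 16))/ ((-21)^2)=44/ 5145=0.01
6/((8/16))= 12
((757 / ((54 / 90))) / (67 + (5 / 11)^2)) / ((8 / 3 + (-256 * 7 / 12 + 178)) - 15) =457985 / 398468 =1.15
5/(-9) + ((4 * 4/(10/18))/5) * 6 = 7651/225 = 34.00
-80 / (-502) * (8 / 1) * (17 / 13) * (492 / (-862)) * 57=-76279680 / 1406353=-54.24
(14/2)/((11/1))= 7/11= 0.64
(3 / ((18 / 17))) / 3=17 / 18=0.94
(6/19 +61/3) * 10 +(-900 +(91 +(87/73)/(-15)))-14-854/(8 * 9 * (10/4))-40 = -82554157/124830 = -661.33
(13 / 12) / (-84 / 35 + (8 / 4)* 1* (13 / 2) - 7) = 65 / 216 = 0.30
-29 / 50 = -0.58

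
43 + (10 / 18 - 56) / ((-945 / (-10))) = 72145 / 1701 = 42.41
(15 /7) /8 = 15 /56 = 0.27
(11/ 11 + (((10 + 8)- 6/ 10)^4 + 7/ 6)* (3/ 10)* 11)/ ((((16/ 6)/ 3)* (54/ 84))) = 26468293957/ 50000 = 529365.88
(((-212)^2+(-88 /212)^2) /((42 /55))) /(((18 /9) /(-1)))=-1735912475 /58989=-29427.73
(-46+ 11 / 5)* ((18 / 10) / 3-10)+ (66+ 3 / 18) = 71683 / 150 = 477.89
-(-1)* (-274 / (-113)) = 274 / 113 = 2.42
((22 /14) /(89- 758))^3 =-1331 /102700479987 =-0.00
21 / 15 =7 / 5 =1.40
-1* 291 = -291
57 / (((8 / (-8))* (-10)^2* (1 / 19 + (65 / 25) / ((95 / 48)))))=-1083 / 2596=-0.42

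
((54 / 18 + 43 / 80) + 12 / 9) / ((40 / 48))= 1169 / 200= 5.84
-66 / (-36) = 11 / 6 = 1.83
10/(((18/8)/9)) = 40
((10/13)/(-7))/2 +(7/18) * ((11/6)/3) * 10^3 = 1751345/7371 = 237.60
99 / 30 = 33 / 10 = 3.30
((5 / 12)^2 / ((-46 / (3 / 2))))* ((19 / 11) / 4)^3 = -171475 / 376172544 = -0.00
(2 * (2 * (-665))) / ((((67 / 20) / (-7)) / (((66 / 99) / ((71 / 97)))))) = 72245600 / 14271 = 5062.41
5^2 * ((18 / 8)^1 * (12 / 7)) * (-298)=-201150 / 7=-28735.71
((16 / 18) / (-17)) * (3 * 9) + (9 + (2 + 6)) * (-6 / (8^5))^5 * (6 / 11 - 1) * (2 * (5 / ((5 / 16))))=-9739880870918642902113 / 6899082283567372304384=-1.41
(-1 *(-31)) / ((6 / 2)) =31 / 3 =10.33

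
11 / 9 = 1.22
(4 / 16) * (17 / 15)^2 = 289 / 900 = 0.32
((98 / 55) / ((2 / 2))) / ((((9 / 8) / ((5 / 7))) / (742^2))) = 61663168 / 99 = 622860.28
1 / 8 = 0.12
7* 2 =14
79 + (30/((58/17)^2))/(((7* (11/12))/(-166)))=798143/64757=12.33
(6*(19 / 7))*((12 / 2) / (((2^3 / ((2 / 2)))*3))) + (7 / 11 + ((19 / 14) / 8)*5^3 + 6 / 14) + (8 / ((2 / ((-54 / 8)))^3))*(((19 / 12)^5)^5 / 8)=-7166839835937902505001415710238039 / 1910735378232879523924279296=-3750828.04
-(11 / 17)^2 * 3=-363 / 289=-1.26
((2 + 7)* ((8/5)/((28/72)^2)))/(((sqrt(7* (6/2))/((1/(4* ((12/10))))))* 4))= 81* sqrt(21)/343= 1.08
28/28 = 1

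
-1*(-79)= 79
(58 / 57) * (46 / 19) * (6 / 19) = 5336 / 6859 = 0.78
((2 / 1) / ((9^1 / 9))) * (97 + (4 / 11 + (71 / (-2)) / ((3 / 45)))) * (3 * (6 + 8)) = -402066 / 11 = -36551.45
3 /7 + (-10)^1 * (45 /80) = -291 /56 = -5.20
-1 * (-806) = 806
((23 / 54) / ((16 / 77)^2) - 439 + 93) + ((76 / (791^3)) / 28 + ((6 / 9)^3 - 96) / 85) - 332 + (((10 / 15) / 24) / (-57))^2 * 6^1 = -520686979467773981237 / 778002390343503360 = -669.26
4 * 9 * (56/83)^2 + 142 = 1091134/6889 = 158.39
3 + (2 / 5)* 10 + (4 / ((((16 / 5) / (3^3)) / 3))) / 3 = 163 / 4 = 40.75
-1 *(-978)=978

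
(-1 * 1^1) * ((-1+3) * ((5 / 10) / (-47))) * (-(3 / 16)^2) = -9 / 12032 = -0.00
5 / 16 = 0.31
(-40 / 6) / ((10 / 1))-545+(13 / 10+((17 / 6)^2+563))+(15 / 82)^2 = 2019311 / 75645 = 26.69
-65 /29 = -2.24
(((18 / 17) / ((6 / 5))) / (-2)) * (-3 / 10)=9 / 68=0.13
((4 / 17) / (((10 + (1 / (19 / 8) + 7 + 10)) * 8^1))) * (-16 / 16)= -19 / 17714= -0.00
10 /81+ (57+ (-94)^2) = 720343 /81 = 8893.12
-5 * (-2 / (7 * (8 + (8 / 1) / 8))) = 10 / 63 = 0.16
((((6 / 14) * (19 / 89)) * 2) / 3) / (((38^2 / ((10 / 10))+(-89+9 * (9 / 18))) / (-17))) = -1292 / 1693937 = -0.00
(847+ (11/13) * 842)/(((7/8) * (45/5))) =162184/819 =198.03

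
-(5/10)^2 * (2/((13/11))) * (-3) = 33/26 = 1.27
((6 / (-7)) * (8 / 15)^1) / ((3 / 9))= -1.37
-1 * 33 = -33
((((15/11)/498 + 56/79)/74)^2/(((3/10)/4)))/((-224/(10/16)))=-87810231675/25525084399721984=-0.00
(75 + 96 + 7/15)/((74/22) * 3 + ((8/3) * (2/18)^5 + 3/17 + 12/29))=205903213461/12826382765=16.05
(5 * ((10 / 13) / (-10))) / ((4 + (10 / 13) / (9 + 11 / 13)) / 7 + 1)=-2240 / 9217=-0.24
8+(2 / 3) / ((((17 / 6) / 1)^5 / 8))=11400328 / 1419857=8.03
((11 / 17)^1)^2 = 121 / 289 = 0.42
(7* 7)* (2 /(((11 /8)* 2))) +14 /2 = 469 /11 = 42.64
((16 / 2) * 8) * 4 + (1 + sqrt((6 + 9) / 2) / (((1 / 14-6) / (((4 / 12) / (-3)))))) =7 * sqrt(30) / 747 + 257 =257.05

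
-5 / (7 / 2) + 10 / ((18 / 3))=5 / 21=0.24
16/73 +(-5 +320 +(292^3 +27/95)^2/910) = 408382562129041469387/599530750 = 681170335514.97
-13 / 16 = -0.81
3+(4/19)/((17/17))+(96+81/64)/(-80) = 38809/19456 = 1.99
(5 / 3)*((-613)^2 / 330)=375769 / 198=1897.82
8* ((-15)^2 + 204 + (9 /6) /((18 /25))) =10346 /3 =3448.67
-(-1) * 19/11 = 19/11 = 1.73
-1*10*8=-80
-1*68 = -68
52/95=0.55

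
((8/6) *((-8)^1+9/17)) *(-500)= 254000/51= 4980.39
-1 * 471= -471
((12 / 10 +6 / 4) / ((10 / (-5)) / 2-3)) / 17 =-0.04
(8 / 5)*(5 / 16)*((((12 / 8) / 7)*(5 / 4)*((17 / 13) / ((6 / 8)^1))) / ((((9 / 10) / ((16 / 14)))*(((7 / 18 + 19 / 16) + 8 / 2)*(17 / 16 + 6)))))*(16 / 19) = 6963200 / 1098214117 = 0.01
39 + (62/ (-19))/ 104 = 38501/ 988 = 38.97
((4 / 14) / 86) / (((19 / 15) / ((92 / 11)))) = 1380 / 62909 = 0.02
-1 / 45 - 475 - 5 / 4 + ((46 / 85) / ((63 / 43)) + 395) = -80.90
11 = 11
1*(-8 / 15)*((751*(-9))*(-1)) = -18024 / 5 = -3604.80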